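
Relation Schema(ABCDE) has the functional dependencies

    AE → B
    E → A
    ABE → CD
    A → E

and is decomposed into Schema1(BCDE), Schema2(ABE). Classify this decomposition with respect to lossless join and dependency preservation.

Lossless test: (BE)⁺ = {ABCDE}, which contains all of one fragment — lossless.
Dependency preservation: ABE → CD is not contained in any single fragment, but the restricted closure of its left-hand side across the fragments still reaches the right-hand side; the remaining FDs each lie inside some fragment. All dependencies are preserved.

lossless and dependency-preserving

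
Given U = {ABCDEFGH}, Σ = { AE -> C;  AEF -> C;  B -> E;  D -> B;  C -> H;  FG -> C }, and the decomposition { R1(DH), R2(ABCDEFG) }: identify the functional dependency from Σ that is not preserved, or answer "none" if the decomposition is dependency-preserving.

C -> H

Check C → H: no single fragment contains all of {CH}, and the restricted closure of {C} across the fragments never reaches {H}.
AE → C is preserved.
AEF → C is preserved.
B → E is preserved.
D → B is preserved.
FG → C is preserved.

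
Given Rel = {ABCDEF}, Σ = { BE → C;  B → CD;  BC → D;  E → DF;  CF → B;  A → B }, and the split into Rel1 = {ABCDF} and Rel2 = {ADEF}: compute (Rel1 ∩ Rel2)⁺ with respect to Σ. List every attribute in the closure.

Rel1 ∩ Rel2 = {ADF}.
A → B applies, adding B
B → CD applies, adding C
Closure: {ABCDF}.

ABCDF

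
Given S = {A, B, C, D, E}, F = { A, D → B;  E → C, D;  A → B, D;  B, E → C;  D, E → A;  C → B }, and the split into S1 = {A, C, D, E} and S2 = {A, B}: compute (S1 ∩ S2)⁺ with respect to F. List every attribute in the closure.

S1 ∩ S2 = {A}.
A → B, D applies, adding B, D
Closure: {A, B, D}.

A, B, D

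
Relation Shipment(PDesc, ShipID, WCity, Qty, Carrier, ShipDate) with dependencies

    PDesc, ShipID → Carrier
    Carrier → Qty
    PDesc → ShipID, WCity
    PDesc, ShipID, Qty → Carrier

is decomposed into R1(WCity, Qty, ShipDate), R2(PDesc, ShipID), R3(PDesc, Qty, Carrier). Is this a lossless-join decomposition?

No

Chase test. Columns are PDesc, ShipID, WCity, Qty, Carrier, ShipDate; row i has aⱼ where attribute j ∈ Ri, else bᵢⱼ.
Initial tableau (one row per fragment):
  row 1: b11 b12 a3 a4 b15 a6
  row 2: a1 a2 b23 b24 b25 b26
  row 3: a1 b32 b33 a4 a5 b36
Rows 2 and 3 agree on PDesc; apply PDesc→ShipID, WCity and equate their ShipID, WCity entries.
Rows 2 and 3 agree on PDesc, ShipID; apply PDesc, ShipID→Carrier and equate their Carrier entries.
Rows 2 and 3 agree on Carrier; apply Carrier→Qty and equate their Qty entries.
No row becomes fully distinguished — the join is lossy.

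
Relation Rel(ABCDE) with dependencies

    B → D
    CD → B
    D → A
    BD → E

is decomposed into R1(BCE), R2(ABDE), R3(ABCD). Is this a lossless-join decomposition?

Chase test. Columns are ABCDE; row i has aⱼ where attribute j ∈ Ri, else bᵢⱼ.
Initial tableau (one row per fragment):
  row 1: b11 a2 a3 b14 a5
  row 2: a1 a2 b23 a4 a5
  row 3: a1 a2 a3 a4 b35
Rows 1 and 2 agree on B; apply B→D and equate their D entries.
Rows 1 and 2 agree on D; apply D→A and equate their A entries.
Rows 1 and 3 agree on BD; apply BD→E and equate their E entries.
Row 1 is now all distinguished symbols — the join is lossless.

Yes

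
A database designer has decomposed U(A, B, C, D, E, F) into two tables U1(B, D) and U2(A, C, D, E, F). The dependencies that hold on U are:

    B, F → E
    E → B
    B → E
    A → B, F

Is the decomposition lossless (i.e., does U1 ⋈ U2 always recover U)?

Common attributes: U1 ∩ U2 = {D}.
No dependency enlarges {D}, so (D)⁺ = {D}.
The closure contains neither all of U1 = {B, D} nor all of U2 = {A, C, D, E, F}, so the common attributes are not a superkey of either fragment. The join is lossy.

No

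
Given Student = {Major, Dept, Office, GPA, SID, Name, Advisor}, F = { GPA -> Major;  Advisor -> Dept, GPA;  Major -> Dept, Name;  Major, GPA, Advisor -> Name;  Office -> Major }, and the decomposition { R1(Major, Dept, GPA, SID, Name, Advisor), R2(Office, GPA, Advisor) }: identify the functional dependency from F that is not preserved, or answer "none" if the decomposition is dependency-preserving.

Check Office → Major: no single fragment contains all of {Major, Office}, and the restricted closure of {Office} across the fragments never reaches {Major}.
GPA → Major is preserved.
Advisor → Dept, GPA is preserved.
Major → Dept, Name is preserved.
Major, GPA, Advisor → Name is preserved.

Office -> Major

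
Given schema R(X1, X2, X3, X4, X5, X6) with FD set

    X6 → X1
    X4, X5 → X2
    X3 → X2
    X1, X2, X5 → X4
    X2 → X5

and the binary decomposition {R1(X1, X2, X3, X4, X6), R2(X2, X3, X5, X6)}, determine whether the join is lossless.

Common attributes: R1 ∩ R2 = {X2, X3, X6}.
Closure of {X2, X3, X6}: X6 → X1 applies, adding X1; X2 → X5 applies, adding X5; X1, X2, X5 → X4 applies, adding X4. So (X2, X3, X6)⁺ = {X1, X2, X3, X4, X5, X6}.
This closure contains every attribute of R1, so R1 ∩ R2 → R1. The join is lossless.

Yes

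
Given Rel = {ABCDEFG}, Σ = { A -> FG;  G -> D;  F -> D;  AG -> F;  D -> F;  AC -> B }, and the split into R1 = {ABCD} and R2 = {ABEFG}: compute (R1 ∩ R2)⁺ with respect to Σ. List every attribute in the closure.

ABDFG

R1 ∩ R2 = {AB}.
A → FG applies, adding FG
G → D applies, adding D
Closure: {ABDFG}.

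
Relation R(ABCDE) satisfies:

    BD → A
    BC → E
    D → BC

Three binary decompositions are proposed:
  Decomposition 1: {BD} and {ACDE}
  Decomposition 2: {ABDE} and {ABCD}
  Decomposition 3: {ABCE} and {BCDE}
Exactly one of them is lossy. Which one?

Decomposition 3

Decomposition 1: common = {D}, closure = {ABCDE} → lossless.
Decomposition 2: common = {ABD}, closure = {ABCDE} → lossless.
Decomposition 3: common = {BCE}, closure = {BCE} → lossy.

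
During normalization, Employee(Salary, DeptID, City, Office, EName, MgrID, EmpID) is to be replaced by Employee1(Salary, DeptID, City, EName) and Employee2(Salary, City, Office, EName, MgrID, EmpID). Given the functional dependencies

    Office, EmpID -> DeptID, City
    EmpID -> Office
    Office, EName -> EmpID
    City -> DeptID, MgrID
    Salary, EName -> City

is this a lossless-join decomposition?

Common attributes: Employee1 ∩ Employee2 = {Salary, City, EName}.
Closure of {Salary, City, EName}: City → DeptID, MgrID applies, adding DeptID, MgrID. So (Salary, City, EName)⁺ = {Salary, DeptID, City, EName, MgrID}.
This closure contains every attribute of Employee1, so Employee1 ∩ Employee2 → Employee1. The join is lossless.

Yes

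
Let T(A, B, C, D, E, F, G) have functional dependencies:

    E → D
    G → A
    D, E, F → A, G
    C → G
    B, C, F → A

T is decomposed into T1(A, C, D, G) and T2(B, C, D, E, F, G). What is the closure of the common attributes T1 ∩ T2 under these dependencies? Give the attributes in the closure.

T1 ∩ T2 = {C, D, G}.
G → A applies, adding A
Closure: {A, C, D, G}.

A, C, D, G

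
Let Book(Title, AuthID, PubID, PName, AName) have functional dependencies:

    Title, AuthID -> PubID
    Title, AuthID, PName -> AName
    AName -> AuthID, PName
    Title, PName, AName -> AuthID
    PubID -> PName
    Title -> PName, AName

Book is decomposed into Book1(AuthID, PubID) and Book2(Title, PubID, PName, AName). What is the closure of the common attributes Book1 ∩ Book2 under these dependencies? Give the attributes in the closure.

Book1 ∩ Book2 = {PubID}.
PubID → PName applies, adding PName
Closure: {PubID, PName}.

PubID, PName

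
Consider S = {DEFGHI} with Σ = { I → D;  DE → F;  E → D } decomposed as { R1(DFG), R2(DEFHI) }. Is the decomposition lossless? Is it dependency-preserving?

Lossless test: (DF)⁺ = {DF}, which is a superkey of neither fragment — lossy.
Dependency preservation: every FD's attributes lie within a single fragment, so each can be enforced locally — preserved.

lossy but dependency-preserving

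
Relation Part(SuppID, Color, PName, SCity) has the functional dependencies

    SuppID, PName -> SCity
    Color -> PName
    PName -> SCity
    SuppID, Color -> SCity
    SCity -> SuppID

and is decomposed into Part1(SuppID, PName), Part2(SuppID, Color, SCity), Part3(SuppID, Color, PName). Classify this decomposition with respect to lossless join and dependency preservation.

Lossless test (chase): Rows 1 and 3 agree on SuppID, PName; apply SuppID, PName→SCity and equate their SCity entries. Rows 2 and 3 agree on Color; apply Color→PName and equate their PName entries. Rows 1 and 2 agree on PName; apply PName→SCity and equate their SCity entries. Row 2 is now all distinguished symbols — the join is lossless.
Dependency preservation: the restricted closure of {SuppID, PName} across the fragments never reaches {SCity}, so SuppID, PName → SCity cannot be enforced without a join — not preserved.

lossless but not dependency-preserving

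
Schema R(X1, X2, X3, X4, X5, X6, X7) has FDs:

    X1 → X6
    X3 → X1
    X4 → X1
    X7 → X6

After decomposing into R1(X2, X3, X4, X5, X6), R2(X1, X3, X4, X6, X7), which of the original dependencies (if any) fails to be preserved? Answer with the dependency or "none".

X1 → X6 lies within R2.
X3 → X1 lies within R2.
X4 → X1 lies within R2.
X7 → X6 lies within R2.
Every dependency is enforceable on the fragments, so the decomposition is dependency-preserving.

none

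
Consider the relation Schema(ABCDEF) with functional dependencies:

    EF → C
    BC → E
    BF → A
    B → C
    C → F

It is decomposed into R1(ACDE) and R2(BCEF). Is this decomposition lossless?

Common attributes: R1 ∩ R2 = {CE}.
Closure of {CE}: C → F applies, adding F. So (CE)⁺ = {CEF}.
The closure contains neither all of R1 = {ACDE} nor all of R2 = {BCEF}, so the common attributes are not a superkey of either fragment. The join is lossy.

No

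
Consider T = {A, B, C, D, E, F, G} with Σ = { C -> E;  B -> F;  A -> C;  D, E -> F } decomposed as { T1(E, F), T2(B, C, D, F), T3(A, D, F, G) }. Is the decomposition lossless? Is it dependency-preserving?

Lossless test (chase): applying each FD to every pair of rows produces no changes in the tableau, so no row becomes fully distinguished — the join is lossy.
Dependency preservation: the restricted closure of {C} across the fragments never reaches {E}, so C → E cannot be enforced without a join — not preserved.

lossy and not dependency-preserving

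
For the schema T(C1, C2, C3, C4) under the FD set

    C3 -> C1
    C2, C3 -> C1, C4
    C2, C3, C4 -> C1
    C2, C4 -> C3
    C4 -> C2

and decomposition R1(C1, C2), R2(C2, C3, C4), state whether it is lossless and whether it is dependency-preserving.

lossy and not dependency-preserving

Lossless test: (C2)⁺ = {C2}, which is a superkey of neither fragment — lossy.
Dependency preservation: the restricted closure of {C3} across the fragments never reaches {C1}, so C3 → C1 cannot be enforced without a join — not preserved.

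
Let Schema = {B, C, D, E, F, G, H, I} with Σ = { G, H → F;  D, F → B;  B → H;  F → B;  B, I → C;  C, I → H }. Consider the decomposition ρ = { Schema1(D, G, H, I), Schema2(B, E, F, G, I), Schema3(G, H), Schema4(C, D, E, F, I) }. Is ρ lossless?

Chase test. Columns are B, C, D, E, F, G, H, I; row i has aⱼ where attribute j ∈ Schemai, else bᵢⱼ.
Initial tableau (one row per fragment):
  row 1: b11 b12 a3 b14 b15 a6 a7 a8
  row 2: a1 b22 b23 a4 a5 a6 b27 a8
  row 3: b31 b32 b33 b34 b35 a6 a7 b38
  row 4: b41 a2 a3 a4 a5 b46 b47 a8
Rows 1 and 3 agree on G, H; apply G, H→F and equate their F entries.
Rows 1 and 3 agree on F; apply F→B and equate their B entries.
Rows 2 and 4 agree on F; apply F→B and equate their B entries.
Rows 2 and 4 agree on B, I; apply B, I→C and equate their C entries.
Rows 2 and 4 agree on C, I; apply C, I→H and equate their H entries.
No row becomes fully distinguished — the join is lossy.

No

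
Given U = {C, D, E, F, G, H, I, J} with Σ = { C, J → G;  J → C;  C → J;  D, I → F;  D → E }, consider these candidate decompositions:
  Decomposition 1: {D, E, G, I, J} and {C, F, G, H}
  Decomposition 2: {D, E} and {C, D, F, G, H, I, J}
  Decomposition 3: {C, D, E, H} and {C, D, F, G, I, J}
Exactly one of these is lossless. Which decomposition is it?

Decomposition 1: common = {G}, closure = {G} → lossy.
Decomposition 2: common = {D}, closure = {D, E} → lossless.
Decomposition 3: common = {C, D}, closure = {C, D, E, G, J} → lossy.

Decomposition 2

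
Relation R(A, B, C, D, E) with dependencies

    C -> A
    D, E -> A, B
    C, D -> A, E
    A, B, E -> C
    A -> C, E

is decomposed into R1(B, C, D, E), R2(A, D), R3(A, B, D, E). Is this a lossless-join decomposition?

Yes

Chase test. Columns are A, B, C, D, E; row i has aⱼ where attribute j ∈ Ri, else bᵢⱼ.
Initial tableau (one row per fragment):
  row 1: b11 a2 a3 a4 a5
  row 2: a1 b22 b23 a4 b25
  row 3: a1 a2 b33 a4 a5
Rows 1 and 3 agree on D, E; apply D, E→A, B and equate their A, B entries.
Rows 1 and 3 agree on A, B, E; apply A, B, E→C and equate their C entries.
Rows 1 and 2 agree on A; apply A→C, E and equate their C, E entries.
Rows 1 and 2 agree on D, E; apply D, E→A, B and equate their A, B entries.
Row 1 is now all distinguished symbols — the join is lossless.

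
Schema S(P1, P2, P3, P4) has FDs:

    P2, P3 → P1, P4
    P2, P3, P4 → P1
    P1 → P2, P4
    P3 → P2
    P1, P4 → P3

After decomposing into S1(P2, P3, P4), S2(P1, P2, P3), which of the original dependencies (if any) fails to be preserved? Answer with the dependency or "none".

none

P2, P3 → P1, P4: restricted closure across fragments reaches P1, P4.
P2, P3, P4 → P1: restricted closure across fragments reaches P1.
P1 → P2, P4: restricted closure across fragments reaches P2, P4.
P3 → P2 lies within S1.
P1, P4 → P3: restricted closure across fragments reaches P3.
Every dependency is enforceable on the fragments, so the decomposition is dependency-preserving.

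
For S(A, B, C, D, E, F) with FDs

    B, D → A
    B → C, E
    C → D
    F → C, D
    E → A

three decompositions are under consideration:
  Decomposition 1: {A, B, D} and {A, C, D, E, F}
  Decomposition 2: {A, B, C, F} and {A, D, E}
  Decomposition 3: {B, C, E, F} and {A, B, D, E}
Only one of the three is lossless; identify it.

Decomposition 1: common = {A, D}, closure = {A, D} → lossy.
Decomposition 2: common = {A}, closure = {A} → lossy.
Decomposition 3: common = {B, E}, closure = {A, B, C, D, E} → lossless.

Decomposition 3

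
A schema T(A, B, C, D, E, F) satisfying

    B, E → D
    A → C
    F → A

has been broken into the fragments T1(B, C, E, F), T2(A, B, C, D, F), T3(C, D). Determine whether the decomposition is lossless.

Chase test. Columns are A, B, C, D, E, F; row i has aⱼ where attribute j ∈ Ti, else bᵢⱼ.
Initial tableau (one row per fragment):
  row 1: b11 a2 a3 b14 a5 a6
  row 2: a1 a2 a3 a4 b25 a6
  row 3: b31 b32 a3 a4 b35 b36
Rows 1 and 2 agree on F; apply F→A and equate their A entries.
No row becomes fully distinguished — the join is lossy.

No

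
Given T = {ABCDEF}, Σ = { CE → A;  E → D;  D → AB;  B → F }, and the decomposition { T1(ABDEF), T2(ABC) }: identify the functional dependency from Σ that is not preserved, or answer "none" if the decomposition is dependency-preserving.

CE → A: restricted closure across fragments reaches A.
E → D lies within T1.
D → AB lies within T1.
B → F lies within T1.
Every dependency is enforceable on the fragments, so the decomposition is dependency-preserving.

none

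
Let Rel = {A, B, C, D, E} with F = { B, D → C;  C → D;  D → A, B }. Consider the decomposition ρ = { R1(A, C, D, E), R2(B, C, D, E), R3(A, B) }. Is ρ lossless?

Yes

Chase test. Columns are A, B, C, D, E; row i has aⱼ where attribute j ∈ Ri, else bᵢⱼ.
Initial tableau (one row per fragment):
  row 1: a1 b12 a3 a4 a5
  row 2: b21 a2 a3 a4 a5
  row 3: a1 a2 b33 b34 b35
Rows 1 and 2 agree on D; apply D→A, B and equate their A, B entries.
Row 1 is now all distinguished symbols — the join is lossless.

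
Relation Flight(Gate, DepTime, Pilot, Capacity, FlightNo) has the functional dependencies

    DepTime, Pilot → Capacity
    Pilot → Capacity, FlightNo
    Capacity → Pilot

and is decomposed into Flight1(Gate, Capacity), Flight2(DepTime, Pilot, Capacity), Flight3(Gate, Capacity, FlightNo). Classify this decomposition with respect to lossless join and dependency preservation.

lossy but dependency-preserving

Lossless test (chase): Rows 1 and 2 agree on Capacity; apply Capacity→Pilot and equate their Pilot entries. Rows 1 and 3 agree on Capacity; apply Capacity→Pilot and equate their Pilot entries. Rows 1 and 2 agree on Pilot; apply Pilot→Capacity, FlightNo and equate their Capacity, FlightNo entries. Rows 1 and 3 agree on Pilot; apply Pilot→Capacity, FlightNo and equate their Capacity, FlightNo entries. No row becomes fully distinguished — the join is lossy.
Dependency preservation: Pilot → Capacity, FlightNo is not contained in any single fragment, but the restricted closure of its left-hand side across the fragments still reaches the right-hand side; the remaining FDs each lie inside some fragment. All dependencies are preserved.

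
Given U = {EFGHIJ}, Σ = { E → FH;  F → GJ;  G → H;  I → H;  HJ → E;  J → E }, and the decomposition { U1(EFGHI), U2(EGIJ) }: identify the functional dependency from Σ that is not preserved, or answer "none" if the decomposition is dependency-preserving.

none

E → FH lies within U1.
F → GJ: restricted closure across fragments reaches GJ.
G → H lies within U1.
I → H lies within U1.
HJ → E: restricted closure across fragments reaches E.
J → E lies within U2.
Every dependency is enforceable on the fragments, so the decomposition is dependency-preserving.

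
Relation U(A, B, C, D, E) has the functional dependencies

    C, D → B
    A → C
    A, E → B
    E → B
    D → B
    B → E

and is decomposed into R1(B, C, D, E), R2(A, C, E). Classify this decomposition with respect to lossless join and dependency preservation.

Lossless test: (C, E)⁺ = {B, C, E}, which is a superkey of neither fragment — lossy.
Dependency preservation: A, E → B is not contained in any single fragment, but the restricted closure of its left-hand side across the fragments still reaches the right-hand side; the remaining FDs each lie inside some fragment. All dependencies are preserved.

lossy but dependency-preserving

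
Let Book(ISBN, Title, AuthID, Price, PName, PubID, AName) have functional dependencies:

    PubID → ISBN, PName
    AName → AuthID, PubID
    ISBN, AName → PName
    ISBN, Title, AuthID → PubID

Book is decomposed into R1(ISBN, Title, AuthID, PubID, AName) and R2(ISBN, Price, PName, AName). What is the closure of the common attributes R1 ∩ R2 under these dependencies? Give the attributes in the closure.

R1 ∩ R2 = {ISBN, AName}.
AName → AuthID, PubID applies, adding AuthID, PubID
ISBN, AName → PName applies, adding PName
Closure: {ISBN, AuthID, PName, PubID, AName}.

ISBN, AuthID, PName, PubID, AName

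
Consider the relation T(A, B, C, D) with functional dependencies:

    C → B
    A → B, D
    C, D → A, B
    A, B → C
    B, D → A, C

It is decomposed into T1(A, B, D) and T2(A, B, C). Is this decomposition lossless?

Yes

Common attributes: T1 ∩ T2 = {A, B}.
Closure of {A, B}: A → B, D applies, adding D; A, B → C applies, adding C. So (A, B)⁺ = {A, B, C, D}.
This closure contains every attribute of T1, so T1 ∩ T2 → T1. The join is lossless.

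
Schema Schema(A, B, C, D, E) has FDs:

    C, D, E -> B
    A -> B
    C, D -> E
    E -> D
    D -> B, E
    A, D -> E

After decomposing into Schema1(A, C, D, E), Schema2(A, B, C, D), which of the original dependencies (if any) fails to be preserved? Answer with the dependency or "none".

none

C, D, E → B: restricted closure across fragments reaches B.
A → B lies within Schema2.
C, D → E lies within Schema1.
E → D lies within Schema1.
D → B, E: restricted closure across fragments reaches B, E.
A, D → E lies within Schema1.
Every dependency is enforceable on the fragments, so the decomposition is dependency-preserving.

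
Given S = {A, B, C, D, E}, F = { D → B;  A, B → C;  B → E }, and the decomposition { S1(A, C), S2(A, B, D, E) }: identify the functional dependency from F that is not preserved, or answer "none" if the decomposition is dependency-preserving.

A, B → C

Check A, B → C: no single fragment contains all of {A, B, C}, and the restricted closure of {A, B} across the fragments never reaches {C}.
D → B is preserved.
B → E is preserved.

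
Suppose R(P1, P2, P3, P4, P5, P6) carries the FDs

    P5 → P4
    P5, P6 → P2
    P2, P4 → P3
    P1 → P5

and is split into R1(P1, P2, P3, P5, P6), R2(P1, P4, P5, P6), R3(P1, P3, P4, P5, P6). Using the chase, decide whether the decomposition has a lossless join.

Chase test. Columns are P1, P2, P3, P4, P5, P6; row i has aⱼ where attribute j ∈ Ri, else bᵢⱼ.
Initial tableau (one row per fragment):
  row 1: a1 a2 a3 b14 a5 a6
  row 2: a1 b22 b23 a4 a5 a6
  row 3: a1 b32 a3 a4 a5 a6
Rows 1 and 2 agree on P5; apply P5→P4 and equate their P4 entries.
Rows 1 and 2 agree on P5, P6; apply P5, P6→P2 and equate their P2 entries.
Rows 1 and 3 agree on P5, P6; apply P5, P6→P2 and equate their P2 entries.
Rows 1 and 2 agree on P2, P4; apply P2, P4→P3 and equate their P3 entries.
Row 1 is now all distinguished symbols — the join is lossless.

Yes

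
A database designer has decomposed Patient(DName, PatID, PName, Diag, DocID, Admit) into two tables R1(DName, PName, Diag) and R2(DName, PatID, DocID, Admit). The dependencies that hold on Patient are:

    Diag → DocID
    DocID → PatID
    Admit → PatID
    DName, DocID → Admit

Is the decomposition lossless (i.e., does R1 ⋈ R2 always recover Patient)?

No

Common attributes: R1 ∩ R2 = {DName}.
No dependency enlarges {DName}, so (DName)⁺ = {DName}.
The closure contains neither all of R1 = {DName, PName, Diag} nor all of R2 = {DName, PatID, DocID, Admit}, so the common attributes are not a superkey of either fragment. The join is lossy.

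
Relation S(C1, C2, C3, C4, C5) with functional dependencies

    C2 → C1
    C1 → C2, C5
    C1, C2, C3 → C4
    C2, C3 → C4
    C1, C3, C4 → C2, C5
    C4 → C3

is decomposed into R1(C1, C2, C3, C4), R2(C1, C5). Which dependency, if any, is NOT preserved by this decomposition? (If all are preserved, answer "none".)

C2 → C1 lies within R1.
C1 → C2, C5: restricted closure across fragments reaches C2, C5.
C1, C2, C3 → C4 lies within R1.
C2, C3 → C4 lies within R1.
C1, C3, C4 → C2, C5: restricted closure across fragments reaches C2, C5.
C4 → C3 lies within R1.
Every dependency is enforceable on the fragments, so the decomposition is dependency-preserving.

none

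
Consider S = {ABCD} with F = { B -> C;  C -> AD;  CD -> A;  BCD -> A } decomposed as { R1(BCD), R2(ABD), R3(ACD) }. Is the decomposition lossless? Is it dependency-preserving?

Lossless test (chase): Rows 1 and 2 agree on B; apply B→C and equate their C entries. Rows 1 and 2 agree on C; apply C→AD and equate their AD entries. Row 1 is now all distinguished symbols — the join is lossless.
Dependency preservation: BCD → A is not contained in any single fragment, but the restricted closure of its left-hand side across the fragments still reaches the right-hand side; the remaining FDs each lie inside some fragment. All dependencies are preserved.

lossless and dependency-preserving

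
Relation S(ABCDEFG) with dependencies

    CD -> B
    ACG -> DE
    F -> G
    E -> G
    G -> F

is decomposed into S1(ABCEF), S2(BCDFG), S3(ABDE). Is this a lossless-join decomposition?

No

Chase test. Columns are ABCDEFG; row i has aⱼ where attribute j ∈ Si, else bᵢⱼ.
Initial tableau (one row per fragment):
  row 1: a1 a2 a3 b14 a5 a6 b17
  row 2: b21 a2 a3 a4 b25 a6 a7
  row 3: a1 a2 b33 a4 a5 b36 b37
Rows 1 and 2 agree on F; apply F→G and equate their G entries.
Rows 1 and 3 agree on E; apply E→G and equate their G entries.
Rows 1 and 3 agree on G; apply G→F and equate their F entries.
No row becomes fully distinguished — the join is lossy.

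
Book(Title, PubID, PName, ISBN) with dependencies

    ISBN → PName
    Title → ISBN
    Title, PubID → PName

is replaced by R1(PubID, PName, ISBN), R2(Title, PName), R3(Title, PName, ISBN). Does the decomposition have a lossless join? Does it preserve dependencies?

Lossless test (chase): Rows 2 and 3 agree on Title; apply Title→ISBN and equate their ISBN entries. No row becomes fully distinguished — the join is lossy.
Dependency preservation: Title, PubID → PName is not contained in any single fragment, but the restricted closure of its left-hand side across the fragments still reaches the right-hand side; the remaining FDs each lie inside some fragment. All dependencies are preserved.

lossy but dependency-preserving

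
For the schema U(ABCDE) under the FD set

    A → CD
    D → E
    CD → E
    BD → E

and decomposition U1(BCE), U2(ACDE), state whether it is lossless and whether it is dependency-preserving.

Lossless test: (CE)⁺ = {CE}, which is a superkey of neither fragment — lossy.
Dependency preservation: BD → E is not contained in any single fragment, but the restricted closure of its left-hand side across the fragments still reaches the right-hand side; the remaining FDs each lie inside some fragment. All dependencies are preserved.

lossy but dependency-preserving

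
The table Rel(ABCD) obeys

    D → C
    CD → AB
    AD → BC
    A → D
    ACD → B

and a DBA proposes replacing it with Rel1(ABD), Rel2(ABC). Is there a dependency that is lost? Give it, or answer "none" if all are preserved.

D → C: restricted closure across fragments reaches C.
CD → AB: restricted closure across fragments reaches AB.
AD → BC: restricted closure across fragments reaches BC.
A → D lies within Rel1.
ACD → B: restricted closure across fragments reaches B.
Every dependency is enforceable on the fragments, so the decomposition is dependency-preserving.

none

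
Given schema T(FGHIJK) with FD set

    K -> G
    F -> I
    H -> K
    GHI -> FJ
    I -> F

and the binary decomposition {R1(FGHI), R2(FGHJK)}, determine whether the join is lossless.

Common attributes: R1 ∩ R2 = {FGH}.
Closure of {FGH}: F → I applies, adding I; H → K applies, adding K; GHI → FJ applies, adding J. So (FGH)⁺ = {FGHIJK}.
This closure contains every attribute of R1, so R1 ∩ R2 → R1. The join is lossless.

Yes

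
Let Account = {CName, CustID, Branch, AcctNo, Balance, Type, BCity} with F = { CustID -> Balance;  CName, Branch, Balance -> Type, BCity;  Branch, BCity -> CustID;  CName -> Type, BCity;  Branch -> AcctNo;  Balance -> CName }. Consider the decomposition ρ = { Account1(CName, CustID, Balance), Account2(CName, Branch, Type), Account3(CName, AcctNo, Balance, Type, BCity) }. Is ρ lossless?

Chase test. Columns are CName, CustID, Branch, AcctNo, Balance, Type, BCity; row i has aⱼ where attribute j ∈ Accounti, else bᵢⱼ.
Initial tableau (one row per fragment):
  row 1: a1 a2 b13 b14 a5 b16 b17
  row 2: a1 b22 a3 b24 b25 a6 b27
  row 3: a1 b32 b33 a4 a5 a6 a7
Rows 1 and 2 agree on CName; apply CName→Type, BCity and equate their Type, BCity entries.
Rows 1 and 3 agree on CName; apply CName→Type, BCity and equate their Type, BCity entries.
No row becomes fully distinguished — the join is lossy.

No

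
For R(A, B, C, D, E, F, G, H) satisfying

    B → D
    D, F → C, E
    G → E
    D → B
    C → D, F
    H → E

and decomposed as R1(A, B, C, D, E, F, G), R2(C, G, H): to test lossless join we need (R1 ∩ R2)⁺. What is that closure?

B, C, D, E, F, G

R1 ∩ R2 = {C, G}.
G → E applies, adding E
C → D, F applies, adding D, F
D → B applies, adding B
Closure: {B, C, D, E, F, G}.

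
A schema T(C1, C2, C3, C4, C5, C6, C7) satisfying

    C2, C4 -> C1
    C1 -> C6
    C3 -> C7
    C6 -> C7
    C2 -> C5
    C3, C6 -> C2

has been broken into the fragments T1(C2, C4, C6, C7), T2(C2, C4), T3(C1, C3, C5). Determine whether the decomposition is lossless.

No

Chase test. Columns are C1, C2, C3, C4, C5, C6, C7; row i has aⱼ where attribute j ∈ Ti, else bᵢⱼ.
Initial tableau (one row per fragment):
  row 1: b11 a2 b13 a4 b15 a6 a7
  row 2: b21 a2 b23 a4 b25 b26 b27
  row 3: a1 b32 a3 b34 a5 b36 b37
Rows 1 and 2 agree on C2, C4; apply C2, C4→C1 and equate their C1 entries.
Rows 1 and 2 agree on C1; apply C1→C6 and equate their C6 entries.
Rows 1 and 2 agree on C6; apply C6→C7 and equate their C7 entries.
Rows 1 and 2 agree on C2; apply C2→C5 and equate their C5 entries.
No row becomes fully distinguished — the join is lossy.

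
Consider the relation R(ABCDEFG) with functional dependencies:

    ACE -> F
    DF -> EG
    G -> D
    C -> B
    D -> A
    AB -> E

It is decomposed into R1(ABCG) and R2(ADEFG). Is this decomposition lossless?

Common attributes: R1 ∩ R2 = {AG}.
Closure of {AG}: G → D applies, adding D. So (AG)⁺ = {ADG}.
The closure contains neither all of R1 = {ABCG} nor all of R2 = {ADEFG}, so the common attributes are not a superkey of either fragment. The join is lossy.

No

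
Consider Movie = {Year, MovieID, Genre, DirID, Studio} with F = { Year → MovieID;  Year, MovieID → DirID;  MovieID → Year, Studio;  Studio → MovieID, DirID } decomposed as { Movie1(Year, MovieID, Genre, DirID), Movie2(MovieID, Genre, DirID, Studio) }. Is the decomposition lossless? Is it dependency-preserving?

Lossless test: (MovieID, Genre, DirID)⁺ = {Year, MovieID, Genre, DirID, Studio}, which contains all of one fragment — lossless.
Dependency preservation: MovieID → Year, Studio is not contained in any single fragment, but the restricted closure of its left-hand side across the fragments still reaches the right-hand side; the remaining FDs each lie inside some fragment. All dependencies are preserved.

lossless and dependency-preserving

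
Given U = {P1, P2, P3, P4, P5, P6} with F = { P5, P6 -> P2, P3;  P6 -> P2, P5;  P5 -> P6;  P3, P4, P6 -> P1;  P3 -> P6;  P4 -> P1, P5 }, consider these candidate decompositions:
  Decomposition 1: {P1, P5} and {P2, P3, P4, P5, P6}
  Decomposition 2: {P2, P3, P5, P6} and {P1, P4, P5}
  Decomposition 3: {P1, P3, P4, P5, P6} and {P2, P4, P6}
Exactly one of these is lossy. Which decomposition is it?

Decomposition 1

Decomposition 1: common = {P5}, closure = {P2, P3, P5, P6} → lossy.
Decomposition 2: common = {P5}, closure = {P2, P3, P5, P6} → lossless.
Decomposition 3: common = {P4, P6}, closure = {P1, P2, P3, P4, P5, P6} → lossless.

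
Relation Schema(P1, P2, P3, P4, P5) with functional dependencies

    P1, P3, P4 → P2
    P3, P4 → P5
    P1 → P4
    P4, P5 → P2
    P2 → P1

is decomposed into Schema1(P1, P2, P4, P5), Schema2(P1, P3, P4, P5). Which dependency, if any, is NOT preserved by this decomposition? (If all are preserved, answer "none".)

P1, P3, P4 → P2: restricted closure across fragments reaches P2.
P3, P4 → P5 lies within Schema2.
P1 → P4 lies within Schema1.
P4, P5 → P2 lies within Schema1.
P2 → P1 lies within Schema1.
Every dependency is enforceable on the fragments, so the decomposition is dependency-preserving.

none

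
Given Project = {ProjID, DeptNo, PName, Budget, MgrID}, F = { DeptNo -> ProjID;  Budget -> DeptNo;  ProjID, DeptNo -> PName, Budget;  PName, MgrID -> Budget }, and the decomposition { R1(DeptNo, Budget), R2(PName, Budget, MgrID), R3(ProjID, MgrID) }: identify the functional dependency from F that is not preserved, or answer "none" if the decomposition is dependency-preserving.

DeptNo -> ProjID

Check DeptNo → ProjID: no single fragment contains all of {ProjID, DeptNo}, and the restricted closure of {DeptNo} across the fragments never reaches {ProjID}.
Budget → DeptNo is preserved.
ProjID, DeptNo → PName, Budget is preserved.
PName, MgrID → Budget is preserved.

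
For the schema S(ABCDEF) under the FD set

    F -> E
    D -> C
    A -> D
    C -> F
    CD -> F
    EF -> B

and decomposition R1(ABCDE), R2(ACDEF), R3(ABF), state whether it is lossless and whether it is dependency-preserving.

lossless and dependency-preserving

Lossless test (chase): Rows 2 and 3 agree on F; apply F→E and equate their E entries. Rows 1 and 3 agree on A; apply A→D and equate their D entries. Rows 1 and 2 agree on C; apply C→F and equate their F entries. Rows 1 and 2 agree on EF; apply EF→B and equate their B entries. Rows 1 and 3 agree on D; apply D→C and equate their C entries. Row 1 is now all distinguished symbols — the join is lossless.
Dependency preservation: EF → B is not contained in any single fragment, but the restricted closure of its left-hand side across the fragments still reaches the right-hand side; the remaining FDs each lie inside some fragment. All dependencies are preserved.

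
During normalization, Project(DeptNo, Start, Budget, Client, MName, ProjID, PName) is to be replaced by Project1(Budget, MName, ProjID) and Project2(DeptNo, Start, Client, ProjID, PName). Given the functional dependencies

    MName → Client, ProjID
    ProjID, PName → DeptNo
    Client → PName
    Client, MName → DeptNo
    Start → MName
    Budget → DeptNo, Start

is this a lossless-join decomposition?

No

Common attributes: Project1 ∩ Project2 = {ProjID}.
No dependency enlarges {ProjID}, so (ProjID)⁺ = {ProjID}.
The closure contains neither all of Project1 = {Budget, MName, ProjID} nor all of Project2 = {DeptNo, Start, Client, ProjID, PName}, so the common attributes are not a superkey of either fragment. The join is lossy.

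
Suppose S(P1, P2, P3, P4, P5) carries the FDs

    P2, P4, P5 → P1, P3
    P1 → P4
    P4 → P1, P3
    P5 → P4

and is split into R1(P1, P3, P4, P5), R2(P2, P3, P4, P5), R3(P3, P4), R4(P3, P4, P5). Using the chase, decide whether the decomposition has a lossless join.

Yes

Chase test. Columns are P1, P2, P3, P4, P5; row i has aⱼ where attribute j ∈ Ri, else bᵢⱼ.
Initial tableau (one row per fragment):
  row 1: a1 b12 a3 a4 a5
  row 2: b21 a2 a3 a4 a5
  row 3: b31 b32 a3 a4 b35
  row 4: b41 b42 a3 a4 a5
Rows 1 and 2 agree on P4; apply P4→P1, P3 and equate their P1, P3 entries.
Rows 1 and 3 agree on P4; apply P4→P1, P3 and equate their P1, P3 entries.
Rows 1 and 4 agree on P4; apply P4→P1, P3 and equate their P1, P3 entries.
Row 2 is now all distinguished symbols — the join is lossless.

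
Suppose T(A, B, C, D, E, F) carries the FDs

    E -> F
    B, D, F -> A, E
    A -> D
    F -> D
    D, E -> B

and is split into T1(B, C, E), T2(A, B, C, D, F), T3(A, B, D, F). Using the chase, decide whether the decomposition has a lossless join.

No

Chase test. Columns are A, B, C, D, E, F; row i has aⱼ where attribute j ∈ Ti, else bᵢⱼ.
Initial tableau (one row per fragment):
  row 1: b11 a2 a3 b14 a5 b16
  row 2: a1 a2 a3 a4 b25 a6
  row 3: a1 a2 b33 a4 b35 a6
Rows 2 and 3 agree on B, D, F; apply B, D, F→A, E and equate their A, E entries.
No row becomes fully distinguished — the join is lossy.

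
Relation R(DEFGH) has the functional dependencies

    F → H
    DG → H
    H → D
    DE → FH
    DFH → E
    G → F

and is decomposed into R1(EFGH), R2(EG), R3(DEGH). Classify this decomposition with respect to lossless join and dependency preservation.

Lossless test (chase): Rows 1 and 3 agree on H; apply H→D and equate their D entries. Rows 1 and 3 agree on DE; apply DE→FH and equate their FH entries. Rows 1 and 2 agree on G; apply G→F and equate their F entries. Rows 1 and 2 agree on F; apply F→H and equate their H entries. Rows 1 and 2 agree on H; apply H→D and equate their D entries. Row 1 is now all distinguished symbols — the join is lossless.
Dependency preservation: DE → FH; DFH → E are not contained in any single fragment, but the restricted closure of each left-hand side across the fragments still reaches the right-hand side; the remaining FDs each lie inside some fragment. All dependencies are preserved.

lossless and dependency-preserving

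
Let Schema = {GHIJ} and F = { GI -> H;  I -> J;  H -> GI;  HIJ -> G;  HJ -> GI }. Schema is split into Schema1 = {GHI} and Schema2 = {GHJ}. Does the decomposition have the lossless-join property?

Yes

Common attributes: Schema1 ∩ Schema2 = {GH}.
Closure of {GH}: H → GI applies, adding I; I → J applies, adding J. So (GH)⁺ = {GHIJ}.
This closure contains every attribute of Schema1, so Schema1 ∩ Schema2 → Schema1. The join is lossless.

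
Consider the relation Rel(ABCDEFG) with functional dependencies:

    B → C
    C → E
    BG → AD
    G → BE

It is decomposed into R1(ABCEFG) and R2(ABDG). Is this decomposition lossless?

Yes

Common attributes: R1 ∩ R2 = {ABG}.
Closure of {ABG}: B → C applies, adding C; C → E applies, adding E; BG → AD applies, adding D. So (ABG)⁺ = {ABCDEG}.
This closure contains every attribute of R2, so R1 ∩ R2 → R2. The join is lossless.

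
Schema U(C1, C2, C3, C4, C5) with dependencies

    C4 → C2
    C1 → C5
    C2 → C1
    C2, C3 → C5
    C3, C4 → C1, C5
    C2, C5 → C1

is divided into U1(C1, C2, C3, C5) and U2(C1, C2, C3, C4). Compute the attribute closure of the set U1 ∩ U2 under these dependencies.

C1, C2, C3, C5

U1 ∩ U2 = {C1, C2, C3}.
C1 → C5 applies, adding C5
Closure: {C1, C2, C3, C5}.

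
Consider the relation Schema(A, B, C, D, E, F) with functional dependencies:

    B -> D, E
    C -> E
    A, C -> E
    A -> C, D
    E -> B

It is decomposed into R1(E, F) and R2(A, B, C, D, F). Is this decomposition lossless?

No

Common attributes: R1 ∩ R2 = {F}.
No dependency enlarges {F}, so (F)⁺ = {F}.
The closure contains neither all of R1 = {E, F} nor all of R2 = {A, B, C, D, F}, so the common attributes are not a superkey of either fragment. The join is lossy.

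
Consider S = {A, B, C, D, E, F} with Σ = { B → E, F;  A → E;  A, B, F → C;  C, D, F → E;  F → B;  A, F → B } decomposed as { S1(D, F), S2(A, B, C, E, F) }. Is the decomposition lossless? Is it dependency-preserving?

Lossless test: (F)⁺ = {B, E, F}, which is a superkey of neither fragment — lossy.
Dependency preservation: C, D, F → E is not contained in any single fragment, but the restricted closure of its left-hand side across the fragments still reaches the right-hand side; the remaining FDs each lie inside some fragment. All dependencies are preserved.

lossy but dependency-preserving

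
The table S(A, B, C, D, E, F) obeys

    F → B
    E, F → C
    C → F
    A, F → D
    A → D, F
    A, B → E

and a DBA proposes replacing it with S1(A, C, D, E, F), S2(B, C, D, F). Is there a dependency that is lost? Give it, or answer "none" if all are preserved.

F → B lies within S2.
E, F → C lies within S1.
C → F lies within S1.
A, F → D lies within S1.
A → D, F lies within S1.
A, B → E: restricted closure across fragments reaches E.
Every dependency is enforceable on the fragments, so the decomposition is dependency-preserving.

none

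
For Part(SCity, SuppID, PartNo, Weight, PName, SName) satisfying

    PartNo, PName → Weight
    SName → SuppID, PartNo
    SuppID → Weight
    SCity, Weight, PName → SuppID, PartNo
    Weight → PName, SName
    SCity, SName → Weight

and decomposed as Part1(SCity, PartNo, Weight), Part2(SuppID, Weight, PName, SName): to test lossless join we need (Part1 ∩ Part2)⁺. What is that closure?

Part1 ∩ Part2 = {Weight}.
Weight → PName, SName applies, adding PName, SName
SName → SuppID, PartNo applies, adding SuppID, PartNo
Closure: {SuppID, PartNo, Weight, PName, SName}.

SuppID, PartNo, Weight, PName, SName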